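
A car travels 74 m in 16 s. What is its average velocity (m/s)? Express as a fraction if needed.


Given: distance d = 74 m, time t = 16 s
Using v = d / t
v = 74 / 16
v = 37/8 m/s

37/8 m/s


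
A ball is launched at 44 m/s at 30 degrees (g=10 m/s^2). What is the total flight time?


Given: v0 = 44 m/s, theta = 30 deg, g = 10 m/s^2
sin(30) = 1/2
Using T = 2*v0*sin(theta) / g
T = 2*44*1/2 / 10
T = 44 / 10
T = 22/5 s

22/5 s


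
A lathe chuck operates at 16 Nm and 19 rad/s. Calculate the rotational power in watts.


Given: tau = 16 Nm, omega = 19 rad/s
Using P = tau * omega
P = 16 * 19
P = 304 W

304 W


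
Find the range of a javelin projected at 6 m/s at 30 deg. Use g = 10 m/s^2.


Given: v0 = 6 m/s, theta = 30 deg, g = 10 m/s^2
sin(2*30) = sin(60) = sqrt(3)/2
Using R = v0^2 * sin(2*theta) / g
R = 6^2 * (sqrt(3)/2) / 10
R = 36 * sqrt(3) / 20
R = 9/5*sqrt(3) m

9/5*sqrt(3) m


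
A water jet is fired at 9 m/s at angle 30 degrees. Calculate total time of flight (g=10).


Given: v0 = 9 m/s, theta = 30 deg, g = 10 m/s^2
sin(30) = 1/2
Using T = 2*v0*sin(theta) / g
T = 2*9*1/2 / 10
T = 9 / 10
T = 9/10 s

9/10 s


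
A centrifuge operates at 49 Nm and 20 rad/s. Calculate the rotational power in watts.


Given: tau = 49 Nm, omega = 20 rad/s
Using P = tau * omega
P = 49 * 20
P = 980 W

980 W


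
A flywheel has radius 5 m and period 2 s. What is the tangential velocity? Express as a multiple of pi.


Given: radius r = 5 m, period T = 2 s
Using v = 2*pi*r / T
v = 2*pi*5 / 2
v = 10*pi / 2
v = 5*pi m/s

5*pi m/s


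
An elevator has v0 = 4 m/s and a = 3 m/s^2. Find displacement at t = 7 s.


Given: v0 = 4 m/s, a = 3 m/s^2, t = 7 s
Using s = v0*t + (1/2)*a*t^2
s = 4*7 + (1/2)*3*7^2
s = 28 + (1/2)*147
s = 28 + 147/2
s = 203/2

203/2 m


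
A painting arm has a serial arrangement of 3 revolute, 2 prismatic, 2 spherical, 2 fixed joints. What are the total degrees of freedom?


Given: serial robot with 3 revolute, 2 prismatic, 2 spherical, 2 fixed joints
DOF contribution per joint type: revolute=1, prismatic=1, spherical=3, fixed=0
DOF = 3*1 + 2*1 + 2*3 + 2*0
DOF = 11

11


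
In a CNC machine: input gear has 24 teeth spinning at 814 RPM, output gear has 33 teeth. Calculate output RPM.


Given: N1 = 24 teeth, w1 = 814 RPM, N2 = 33 teeth
Using N1*w1 = N2*w2
w2 = N1*w1 / N2
w2 = 24*814 / 33
w2 = 19536 / 33
w2 = 592 RPM

592 RPM


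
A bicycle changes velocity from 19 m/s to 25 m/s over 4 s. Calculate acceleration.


Given: initial velocity v0 = 19 m/s, final velocity v = 25 m/s, time t = 4 s
Using a = (v - v0) / t
a = (25 - 19) / 4
a = 6 / 4
a = 3/2 m/s^2

3/2 m/s^2


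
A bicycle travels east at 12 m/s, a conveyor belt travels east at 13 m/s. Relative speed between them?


Given: v_A = 12 m/s east, v_B = 13 m/s east
Both move in the same direction; relative speed = |v_A - v_B|
|12 - 13| = |-1|
= 1 m/s

1 m/s


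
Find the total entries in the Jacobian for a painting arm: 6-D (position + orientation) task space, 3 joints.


Given: task space dimension = 6, joints = 3
Jacobian is a 6 x 3 matrix
Total entries = rows * columns
Total = 6 * 3
Total = 18

18


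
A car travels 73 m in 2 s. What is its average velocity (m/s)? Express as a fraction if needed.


Given: distance d = 73 m, time t = 2 s
Using v = d / t
v = 73 / 2
v = 73/2 m/s

73/2 m/s


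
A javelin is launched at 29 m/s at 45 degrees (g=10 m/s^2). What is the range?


Given: v0 = 29 m/s, theta = 45 deg, g = 10 m/s^2
sin(2*45) = sin(90) = 1
Using R = v0^2 * sin(2*theta) / g
R = 29^2 * 1 / 10
R = 841 / 10
R = 841/10 m

841/10 m


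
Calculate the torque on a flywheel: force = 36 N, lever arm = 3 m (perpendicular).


Given: F = 36 N, r = 3 m, angle = 90 deg (perpendicular)
Using tau = F * r * sin(90)
sin(90) = 1
tau = 36 * 3 * 1
tau = 108 Nm

108 Nm


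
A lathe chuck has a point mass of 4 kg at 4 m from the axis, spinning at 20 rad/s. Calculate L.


Given: m = 4 kg, r = 4 m, omega = 20 rad/s
For a point mass: I = m*r^2
I = 4*4^2 = 4*16 = 64
L = I*omega = 64*20
L = 1280 kg*m^2/s

1280 kg*m^2/s


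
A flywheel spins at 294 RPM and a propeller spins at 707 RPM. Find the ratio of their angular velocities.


Given: RPM_A = 294, RPM_B = 707
omega = 2*pi*RPM/60, so omega_A/omega_B = RPM_A / RPM_B
omega_A/omega_B = 294 / 707
omega_A/omega_B = 42/101

42/101


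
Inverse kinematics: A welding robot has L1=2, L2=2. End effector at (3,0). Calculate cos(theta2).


Given: L1 = 2, L2 = 2, target (x, y) = (3, 0)
Using cos(theta2) = (x^2 + y^2 - L1^2 - L2^2) / (2*L1*L2)
x^2 + y^2 = 3^2 + 0 = 9
L1^2 + L2^2 = 4 + 4 = 8
Numerator = 9 - 8 = 1
Denominator = 2*2*2 = 8
cos(theta2) = 1/8 = 1/8

1/8


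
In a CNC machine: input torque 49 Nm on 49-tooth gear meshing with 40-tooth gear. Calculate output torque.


Given: N1 = 49, N2 = 40, T1 = 49 Nm
Using T2/T1 = N2/N1
T2 = T1 * N2 / N1
T2 = 49 * 40 / 49
T2 = 1960 / 49
T2 = 40 Nm

40 Nm


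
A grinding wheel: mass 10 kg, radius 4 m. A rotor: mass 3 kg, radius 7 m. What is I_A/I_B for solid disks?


Given: M1=10 kg, R1=4 m, M2=3 kg, R2=7 m
For a disk: I = (1/2)*M*R^2, so I_A/I_B = (M1*R1^2)/(M2*R2^2)
M1*R1^2 = 10*16 = 160
M2*R2^2 = 3*49 = 147
I_A/I_B = 160/147 = 160/147

160/147


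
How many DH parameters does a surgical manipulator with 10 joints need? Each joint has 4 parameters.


Given: 10 joints, 4 DH parameters per joint (d, theta, a, alpha)
Total DH parameters = number_of_joints * 4
Total = 10 * 4
Total = 40

40


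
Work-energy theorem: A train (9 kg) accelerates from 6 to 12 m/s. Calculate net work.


Given: m = 9 kg, v0 = 6 m/s, v = 12 m/s
Using W = (1/2)*m*(v^2 - v0^2)
v^2 = 12^2 = 144
v0^2 = 6^2 = 36
v^2 - v0^2 = 144 - 36 = 108
W = (1/2)*9*108 = 486 J

486 J


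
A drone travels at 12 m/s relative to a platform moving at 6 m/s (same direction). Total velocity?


Given: object velocity = 12 m/s, platform velocity = 6 m/s (same direction)
Using classical velocity addition: v_total = v_object + v_platform
v_total = 12 + 6
v_total = 18 m/s

18 m/s


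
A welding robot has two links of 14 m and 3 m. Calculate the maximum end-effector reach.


Given: L1 = 14 m, L2 = 3 m
For a 2-link planar arm, max reach = L1 + L2 (fully extended)
Max reach = 14 + 3
Max reach = 17 m

17 m


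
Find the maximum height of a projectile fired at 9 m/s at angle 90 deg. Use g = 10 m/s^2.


Given: v0 = 9 m/s, theta = 90 deg, g = 10 m/s^2
sin^2(90) = 1
Using H = v0^2 * sin^2(theta) / (2*g)
H = 9^2 * 1 / (2*10)
H = 81 * 1 / 20
H = 81 / 20
H = 81/20 m

81/20 m


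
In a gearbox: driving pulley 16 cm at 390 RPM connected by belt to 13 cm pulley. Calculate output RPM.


Given: D1 = 16 cm, w1 = 390 RPM, D2 = 13 cm
Using D1*w1 = D2*w2
w2 = D1*w1 / D2
w2 = 16*390 / 13
w2 = 6240 / 13
w2 = 480 RPM

480 RPM


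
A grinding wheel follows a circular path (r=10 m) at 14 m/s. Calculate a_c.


Given: v = 14 m/s, r = 10 m
Using a_c = v^2 / r
a_c = 14^2 / 10
a_c = 196 / 10
a_c = 98/5 m/s^2

98/5 m/s^2


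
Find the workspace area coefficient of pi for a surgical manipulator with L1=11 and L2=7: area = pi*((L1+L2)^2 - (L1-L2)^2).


Given: L1 = 11, L2 = 7
(L1+L2)^2 = (18)^2 = 324
(L1-L2)^2 = (4)^2 = 16
Difference = 324 - 16 = 308
This equals 4*L1*L2 = 4*11*7 = 308
Workspace area = 308*pi

308


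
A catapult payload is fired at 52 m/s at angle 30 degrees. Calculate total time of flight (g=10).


Given: v0 = 52 m/s, theta = 30 deg, g = 10 m/s^2
sin(30) = 1/2
Using T = 2*v0*sin(theta) / g
T = 2*52*1/2 / 10
T = 52 / 10
T = 26/5 s

26/5 s


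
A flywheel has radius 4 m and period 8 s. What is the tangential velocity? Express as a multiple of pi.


Given: radius r = 4 m, period T = 8 s
Using v = 2*pi*r / T
v = 2*pi*4 / 8
v = 8*pi / 8
v = 1*pi m/s

1*pi m/s


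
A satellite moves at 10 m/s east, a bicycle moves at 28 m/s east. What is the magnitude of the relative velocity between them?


Given: v_A = 10 m/s east, v_B = 28 m/s east
Both move in the same direction; relative speed = |v_A - v_B|
|10 - 28| = |-18|
= 18 m/s

18 m/s


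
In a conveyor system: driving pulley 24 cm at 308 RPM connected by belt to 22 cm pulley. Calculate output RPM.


Given: D1 = 24 cm, w1 = 308 RPM, D2 = 22 cm
Using D1*w1 = D2*w2
w2 = D1*w1 / D2
w2 = 24*308 / 22
w2 = 7392 / 22
w2 = 336 RPM

336 RPM


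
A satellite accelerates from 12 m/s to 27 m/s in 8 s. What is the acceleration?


Given: initial velocity v0 = 12 m/s, final velocity v = 27 m/s, time t = 8 s
Using a = (v - v0) / t
a = (27 - 12) / 8
a = 15 / 8
a = 15/8 m/s^2

15/8 m/s^2


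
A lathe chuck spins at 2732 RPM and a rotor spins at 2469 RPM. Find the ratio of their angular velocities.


Given: RPM_A = 2732, RPM_B = 2469
omega = 2*pi*RPM/60, so omega_A/omega_B = RPM_A / RPM_B
omega_A/omega_B = 2732 / 2469
omega_A/omega_B = 2732/2469

2732/2469


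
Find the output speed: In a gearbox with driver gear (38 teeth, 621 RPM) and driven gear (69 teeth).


Given: N1 = 38 teeth, w1 = 621 RPM, N2 = 69 teeth
Using N1*w1 = N2*w2
w2 = N1*w1 / N2
w2 = 38*621 / 69
w2 = 23598 / 69
w2 = 342 RPM

342 RPM


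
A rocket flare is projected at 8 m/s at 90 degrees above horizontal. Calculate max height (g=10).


Given: v0 = 8 m/s, theta = 90 deg, g = 10 m/s^2
sin^2(90) = 1
Using H = v0^2 * sin^2(theta) / (2*g)
H = 8^2 * 1 / (2*10)
H = 64 * 1 / 20
H = 64 / 20
H = 16/5 m

16/5 m


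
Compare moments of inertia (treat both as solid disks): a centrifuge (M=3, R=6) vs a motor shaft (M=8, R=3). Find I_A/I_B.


Given: M1=3 kg, R1=6 m, M2=8 kg, R2=3 m
For a disk: I = (1/2)*M*R^2, so I_A/I_B = (M1*R1^2)/(M2*R2^2)
M1*R1^2 = 3*36 = 108
M2*R2^2 = 8*9 = 72
I_A/I_B = 108/72 = 3/2

3/2


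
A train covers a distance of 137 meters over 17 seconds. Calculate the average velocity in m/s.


Given: distance d = 137 m, time t = 17 s
Using v = d / t
v = 137 / 17
v = 137/17 m/s

137/17 m/s


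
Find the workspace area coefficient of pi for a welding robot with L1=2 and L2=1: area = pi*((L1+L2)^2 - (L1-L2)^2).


Given: L1 = 2, L2 = 1
(L1+L2)^2 = (3)^2 = 9
(L1-L2)^2 = (1)^2 = 1
Difference = 9 - 1 = 8
This equals 4*L1*L2 = 4*2*1 = 8
Workspace area = 8*pi

8


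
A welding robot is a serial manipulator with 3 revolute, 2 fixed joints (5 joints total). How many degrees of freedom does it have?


Given: serial robot with 3 revolute, 2 fixed joints
DOF contribution per joint type: revolute=1, prismatic=1, spherical=3, fixed=0
DOF = 3*1 + 2*0
DOF = 3

3


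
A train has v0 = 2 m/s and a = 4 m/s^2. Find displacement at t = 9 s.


Given: v0 = 2 m/s, a = 4 m/s^2, t = 9 s
Using s = v0*t + (1/2)*a*t^2
s = 2*9 + (1/2)*4*9^2
s = 18 + (1/2)*324
s = 18 + 162
s = 180

180 m


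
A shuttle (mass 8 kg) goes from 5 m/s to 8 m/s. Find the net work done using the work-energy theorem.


Given: m = 8 kg, v0 = 5 m/s, v = 8 m/s
Using W = (1/2)*m*(v^2 - v0^2)
v^2 = 8^2 = 64
v0^2 = 5^2 = 25
v^2 - v0^2 = 64 - 25 = 39
W = (1/2)*8*39 = 156 J

156 J


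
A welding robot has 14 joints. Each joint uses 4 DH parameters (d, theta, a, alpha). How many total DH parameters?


Given: 14 joints, 4 DH parameters per joint (d, theta, a, alpha)
Total DH parameters = number_of_joints * 4
Total = 14 * 4
Total = 56

56


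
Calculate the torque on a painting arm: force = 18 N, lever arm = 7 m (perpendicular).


Given: F = 18 N, r = 7 m, angle = 90 deg (perpendicular)
Using tau = F * r * sin(90)
sin(90) = 1
tau = 18 * 7 * 1
tau = 126 Nm

126 Nm


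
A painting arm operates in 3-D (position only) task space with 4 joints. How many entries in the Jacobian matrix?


Given: task space dimension = 3, joints = 4
Jacobian is a 3 x 4 matrix
Total entries = rows * columns
Total = 3 * 4
Total = 12

12


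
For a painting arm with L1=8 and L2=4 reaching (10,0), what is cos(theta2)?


Given: L1 = 8, L2 = 4, target (x, y) = (10, 0)
Using cos(theta2) = (x^2 + y^2 - L1^2 - L2^2) / (2*L1*L2)
x^2 + y^2 = 10^2 + 0 = 100
L1^2 + L2^2 = 64 + 16 = 80
Numerator = 100 - 80 = 20
Denominator = 2*8*4 = 64
cos(theta2) = 20/64 = 5/16

5/16


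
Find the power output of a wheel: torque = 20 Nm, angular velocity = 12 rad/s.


Given: tau = 20 Nm, omega = 12 rad/s
Using P = tau * omega
P = 20 * 12
P = 240 W

240 W


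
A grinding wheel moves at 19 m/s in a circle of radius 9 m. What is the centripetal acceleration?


Given: v = 19 m/s, r = 9 m
Using a_c = v^2 / r
a_c = 19^2 / 9
a_c = 361 / 9
a_c = 361/9 m/s^2

361/9 m/s^2


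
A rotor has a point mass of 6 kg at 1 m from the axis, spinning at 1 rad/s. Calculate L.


Given: m = 6 kg, r = 1 m, omega = 1 rad/s
For a point mass: I = m*r^2
I = 6*1^2 = 6*1 = 6
L = I*omega = 6*1
L = 6 kg*m^2/s

6 kg*m^2/s


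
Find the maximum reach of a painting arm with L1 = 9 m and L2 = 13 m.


Given: L1 = 9 m, L2 = 13 m
For a 2-link planar arm, max reach = L1 + L2 (fully extended)
Max reach = 9 + 13
Max reach = 22 m

22 m


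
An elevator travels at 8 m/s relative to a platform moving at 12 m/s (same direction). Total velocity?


Given: object velocity = 8 m/s, platform velocity = 12 m/s (same direction)
Using classical velocity addition: v_total = v_object + v_platform
v_total = 8 + 12
v_total = 20 m/s

20 m/s


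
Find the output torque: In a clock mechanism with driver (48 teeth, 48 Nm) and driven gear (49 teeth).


Given: N1 = 48, N2 = 49, T1 = 48 Nm
Using T2/T1 = N2/N1
T2 = T1 * N2 / N1
T2 = 48 * 49 / 48
T2 = 2352 / 48
T2 = 49 Nm

49 Nm


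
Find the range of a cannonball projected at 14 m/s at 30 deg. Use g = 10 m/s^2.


Given: v0 = 14 m/s, theta = 30 deg, g = 10 m/s^2
sin(2*30) = sin(60) = sqrt(3)/2
Using R = v0^2 * sin(2*theta) / g
R = 14^2 * (sqrt(3)/2) / 10
R = 196 * sqrt(3) / 20
R = 49/5*sqrt(3) m

49/5*sqrt(3) m


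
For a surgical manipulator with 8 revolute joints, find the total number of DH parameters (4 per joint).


Given: 8 joints, 4 DH parameters per joint (d, theta, a, alpha)
Total DH parameters = number_of_joints * 4
Total = 8 * 4
Total = 32

32


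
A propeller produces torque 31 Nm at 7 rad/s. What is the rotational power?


Given: tau = 31 Nm, omega = 7 rad/s
Using P = tau * omega
P = 31 * 7
P = 217 W

217 W


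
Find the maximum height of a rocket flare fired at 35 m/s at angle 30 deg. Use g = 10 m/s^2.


Given: v0 = 35 m/s, theta = 30 deg, g = 10 m/s^2
sin^2(30) = 1/4
Using H = v0^2 * sin^2(theta) / (2*g)
H = 35^2 * 1/4 / (2*10)
H = 1225 * 1/4 / 20
H = 1225/4 / 20
H = 245/16 m

245/16 m


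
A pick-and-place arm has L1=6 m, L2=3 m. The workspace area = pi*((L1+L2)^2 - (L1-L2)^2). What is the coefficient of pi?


Given: L1 = 6, L2 = 3
(L1+L2)^2 = (9)^2 = 81
(L1-L2)^2 = (3)^2 = 9
Difference = 81 - 9 = 72
This equals 4*L1*L2 = 4*6*3 = 72
Workspace area = 72*pi

72


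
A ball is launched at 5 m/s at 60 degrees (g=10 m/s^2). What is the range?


Given: v0 = 5 m/s, theta = 60 deg, g = 10 m/s^2
sin(2*60) = sin(120) = sqrt(3)/2
Using R = v0^2 * sin(2*theta) / g
R = 5^2 * (sqrt(3)/2) / 10
R = 25 * sqrt(3) / 20
R = 5/4*sqrt(3) m

5/4*sqrt(3) m


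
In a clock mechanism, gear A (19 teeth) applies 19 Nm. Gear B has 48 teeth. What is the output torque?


Given: N1 = 19, N2 = 48, T1 = 19 Nm
Using T2/T1 = N2/N1
T2 = T1 * N2 / N1
T2 = 19 * 48 / 19
T2 = 912 / 19
T2 = 48 Nm

48 Nm


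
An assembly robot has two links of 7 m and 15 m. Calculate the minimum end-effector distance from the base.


Given: L1 = 7 m, L2 = 15 m
For a 2-link planar arm, min reach = |L1 - L2| (second link folded back)
Min reach = |7 - 15|
Min reach = 8 m

8 m


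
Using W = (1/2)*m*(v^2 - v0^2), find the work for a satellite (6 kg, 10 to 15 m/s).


Given: m = 6 kg, v0 = 10 m/s, v = 15 m/s
Using W = (1/2)*m*(v^2 - v0^2)
v^2 = 15^2 = 225
v0^2 = 10^2 = 100
v^2 - v0^2 = 225 - 100 = 125
W = (1/2)*6*125 = 375 J

375 J


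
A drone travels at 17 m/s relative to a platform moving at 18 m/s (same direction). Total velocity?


Given: object velocity = 17 m/s, platform velocity = 18 m/s (same direction)
Using classical velocity addition: v_total = v_object + v_platform
v_total = 17 + 18
v_total = 35 m/s

35 m/s


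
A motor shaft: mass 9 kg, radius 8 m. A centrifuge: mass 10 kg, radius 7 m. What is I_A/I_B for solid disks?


Given: M1=9 kg, R1=8 m, M2=10 kg, R2=7 m
For a disk: I = (1/2)*M*R^2, so I_A/I_B = (M1*R1^2)/(M2*R2^2)
M1*R1^2 = 9*64 = 576
M2*R2^2 = 10*49 = 490
I_A/I_B = 576/490 = 288/245

288/245


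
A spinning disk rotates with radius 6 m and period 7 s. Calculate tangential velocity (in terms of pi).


Given: radius r = 6 m, period T = 7 s
Using v = 2*pi*r / T
v = 2*pi*6 / 7
v = 12*pi / 7
v = 12/7*pi m/s

12/7*pi m/s


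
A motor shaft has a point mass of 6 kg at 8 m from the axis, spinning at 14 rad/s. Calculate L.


Given: m = 6 kg, r = 8 m, omega = 14 rad/s
For a point mass: I = m*r^2
I = 6*8^2 = 6*64 = 384
L = I*omega = 384*14
L = 5376 kg*m^2/s

5376 kg*m^2/s


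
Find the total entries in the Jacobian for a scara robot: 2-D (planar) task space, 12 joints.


Given: task space dimension = 2, joints = 12
Jacobian is a 2 x 12 matrix
Total entries = rows * columns
Total = 2 * 12
Total = 24

24


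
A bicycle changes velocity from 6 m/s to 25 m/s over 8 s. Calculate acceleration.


Given: initial velocity v0 = 6 m/s, final velocity v = 25 m/s, time t = 8 s
Using a = (v - v0) / t
a = (25 - 6) / 8
a = 19 / 8
a = 19/8 m/s^2

19/8 m/s^2


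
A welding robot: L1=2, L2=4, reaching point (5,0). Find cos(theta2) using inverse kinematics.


Given: L1 = 2, L2 = 4, target (x, y) = (5, 0)
Using cos(theta2) = (x^2 + y^2 - L1^2 - L2^2) / (2*L1*L2)
x^2 + y^2 = 5^2 + 0 = 25
L1^2 + L2^2 = 4 + 16 = 20
Numerator = 25 - 20 = 5
Denominator = 2*2*4 = 16
cos(theta2) = 5/16 = 5/16

5/16


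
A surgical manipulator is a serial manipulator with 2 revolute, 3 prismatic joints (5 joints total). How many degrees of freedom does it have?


Given: serial robot with 2 revolute, 3 prismatic joints
DOF contribution per joint type: revolute=1, prismatic=1, spherical=3, fixed=0
DOF = 2*1 + 3*1
DOF = 5

5


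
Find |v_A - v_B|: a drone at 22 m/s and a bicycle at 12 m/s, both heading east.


Given: v_A = 22 m/s east, v_B = 12 m/s east
Both move in the same direction; relative speed = |v_A - v_B|
|22 - 12| = |10|
= 10 m/s

10 m/s


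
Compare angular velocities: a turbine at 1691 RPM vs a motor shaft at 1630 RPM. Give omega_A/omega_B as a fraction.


Given: RPM_A = 1691, RPM_B = 1630
omega = 2*pi*RPM/60, so omega_A/omega_B = RPM_A / RPM_B
omega_A/omega_B = 1691 / 1630
omega_A/omega_B = 1691/1630

1691/1630


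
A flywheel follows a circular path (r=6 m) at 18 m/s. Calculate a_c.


Given: v = 18 m/s, r = 6 m
Using a_c = v^2 / r
a_c = 18^2 / 6
a_c = 324 / 6
a_c = 54 m/s^2

54 m/s^2


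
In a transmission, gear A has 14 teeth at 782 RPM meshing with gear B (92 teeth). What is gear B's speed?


Given: N1 = 14 teeth, w1 = 782 RPM, N2 = 92 teeth
Using N1*w1 = N2*w2
w2 = N1*w1 / N2
w2 = 14*782 / 92
w2 = 10948 / 92
w2 = 119 RPM

119 RPM


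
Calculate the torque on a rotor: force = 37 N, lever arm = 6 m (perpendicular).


Given: F = 37 N, r = 6 m, angle = 90 deg (perpendicular)
Using tau = F * r * sin(90)
sin(90) = 1
tau = 37 * 6 * 1
tau = 222 Nm

222 Nm


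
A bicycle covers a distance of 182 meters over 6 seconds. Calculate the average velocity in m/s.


Given: distance d = 182 m, time t = 6 s
Using v = d / t
v = 182 / 6
v = 91/3 m/s

91/3 m/s


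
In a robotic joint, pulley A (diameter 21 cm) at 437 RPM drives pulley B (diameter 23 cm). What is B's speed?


Given: D1 = 21 cm, w1 = 437 RPM, D2 = 23 cm
Using D1*w1 = D2*w2
w2 = D1*w1 / D2
w2 = 21*437 / 23
w2 = 9177 / 23
w2 = 399 RPM

399 RPM


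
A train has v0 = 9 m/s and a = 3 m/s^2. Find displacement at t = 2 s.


Given: v0 = 9 m/s, a = 3 m/s^2, t = 2 s
Using s = v0*t + (1/2)*a*t^2
s = 9*2 + (1/2)*3*2^2
s = 18 + (1/2)*12
s = 18 + 6
s = 24

24 m


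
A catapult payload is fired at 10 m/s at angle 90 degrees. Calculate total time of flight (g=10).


Given: v0 = 10 m/s, theta = 90 deg, g = 10 m/s^2
sin(90) = 1
Using T = 2*v0*sin(theta) / g
T = 2*10*1 / 10
T = 20 / 10
T = 2 s

2 s


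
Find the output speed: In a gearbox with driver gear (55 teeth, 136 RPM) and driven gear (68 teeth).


Given: N1 = 55 teeth, w1 = 136 RPM, N2 = 68 teeth
Using N1*w1 = N2*w2
w2 = N1*w1 / N2
w2 = 55*136 / 68
w2 = 7480 / 68
w2 = 110 RPM

110 RPM


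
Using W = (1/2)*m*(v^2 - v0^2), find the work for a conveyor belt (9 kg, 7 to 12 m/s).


Given: m = 9 kg, v0 = 7 m/s, v = 12 m/s
Using W = (1/2)*m*(v^2 - v0^2)
v^2 = 12^2 = 144
v0^2 = 7^2 = 49
v^2 - v0^2 = 144 - 49 = 95
W = (1/2)*9*95 = 855/2 J

855/2 J


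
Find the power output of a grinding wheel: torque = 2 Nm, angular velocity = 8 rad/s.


Given: tau = 2 Nm, omega = 8 rad/s
Using P = tau * omega
P = 2 * 8
P = 16 W

16 W


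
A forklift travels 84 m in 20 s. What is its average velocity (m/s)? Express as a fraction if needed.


Given: distance d = 84 m, time t = 20 s
Using v = d / t
v = 84 / 20
v = 21/5 m/s

21/5 m/s


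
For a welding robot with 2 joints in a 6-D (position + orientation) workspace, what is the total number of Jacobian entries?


Given: task space dimension = 6, joints = 2
Jacobian is a 6 x 2 matrix
Total entries = rows * columns
Total = 6 * 2
Total = 12

12


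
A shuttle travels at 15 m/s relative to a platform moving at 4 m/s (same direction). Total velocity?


Given: object velocity = 15 m/s, platform velocity = 4 m/s (same direction)
Using classical velocity addition: v_total = v_object + v_platform
v_total = 15 + 4
v_total = 19 m/s

19 m/s


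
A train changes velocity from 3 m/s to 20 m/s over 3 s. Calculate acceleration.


Given: initial velocity v0 = 3 m/s, final velocity v = 20 m/s, time t = 3 s
Using a = (v - v0) / t
a = (20 - 3) / 3
a = 17 / 3
a = 17/3 m/s^2

17/3 m/s^2


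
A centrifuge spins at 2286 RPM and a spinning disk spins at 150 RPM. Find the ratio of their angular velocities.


Given: RPM_A = 2286, RPM_B = 150
omega = 2*pi*RPM/60, so omega_A/omega_B = RPM_A / RPM_B
omega_A/omega_B = 2286 / 150
omega_A/omega_B = 381/25

381/25


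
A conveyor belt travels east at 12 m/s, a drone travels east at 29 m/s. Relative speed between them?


Given: v_A = 12 m/s east, v_B = 29 m/s east
Both move in the same direction; relative speed = |v_A - v_B|
|12 - 29| = |-17|
= 17 m/s

17 m/s


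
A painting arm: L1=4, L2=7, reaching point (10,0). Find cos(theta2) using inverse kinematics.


Given: L1 = 4, L2 = 7, target (x, y) = (10, 0)
Using cos(theta2) = (x^2 + y^2 - L1^2 - L2^2) / (2*L1*L2)
x^2 + y^2 = 10^2 + 0 = 100
L1^2 + L2^2 = 16 + 49 = 65
Numerator = 100 - 65 = 35
Denominator = 2*4*7 = 56
cos(theta2) = 35/56 = 5/8

5/8


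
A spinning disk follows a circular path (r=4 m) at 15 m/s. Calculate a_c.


Given: v = 15 m/s, r = 4 m
Using a_c = v^2 / r
a_c = 15^2 / 4
a_c = 225 / 4
a_c = 225/4 m/s^2

225/4 m/s^2


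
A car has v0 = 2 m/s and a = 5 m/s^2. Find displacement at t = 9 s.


Given: v0 = 2 m/s, a = 5 m/s^2, t = 9 s
Using s = v0*t + (1/2)*a*t^2
s = 2*9 + (1/2)*5*9^2
s = 18 + (1/2)*405
s = 18 + 405/2
s = 441/2

441/2 m


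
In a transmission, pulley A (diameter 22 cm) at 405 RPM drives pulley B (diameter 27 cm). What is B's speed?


Given: D1 = 22 cm, w1 = 405 RPM, D2 = 27 cm
Using D1*w1 = D2*w2
w2 = D1*w1 / D2
w2 = 22*405 / 27
w2 = 8910 / 27
w2 = 330 RPM

330 RPM


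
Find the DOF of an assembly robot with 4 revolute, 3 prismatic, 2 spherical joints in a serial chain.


Given: serial robot with 4 revolute, 3 prismatic, 2 spherical joints
DOF contribution per joint type: revolute=1, prismatic=1, spherical=3, fixed=0
DOF = 4*1 + 3*1 + 2*3
DOF = 13

13


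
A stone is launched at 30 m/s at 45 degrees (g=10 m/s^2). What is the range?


Given: v0 = 30 m/s, theta = 45 deg, g = 10 m/s^2
sin(2*45) = sin(90) = 1
Using R = v0^2 * sin(2*theta) / g
R = 30^2 * 1 / 10
R = 900 / 10
R = 90 m

90 m


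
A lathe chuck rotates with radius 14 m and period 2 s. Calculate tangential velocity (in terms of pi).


Given: radius r = 14 m, period T = 2 s
Using v = 2*pi*r / T
v = 2*pi*14 / 2
v = 28*pi / 2
v = 14*pi m/s

14*pi m/s


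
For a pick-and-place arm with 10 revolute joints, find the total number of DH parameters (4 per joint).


Given: 10 joints, 4 DH parameters per joint (d, theta, a, alpha)
Total DH parameters = number_of_joints * 4
Total = 10 * 4
Total = 40

40


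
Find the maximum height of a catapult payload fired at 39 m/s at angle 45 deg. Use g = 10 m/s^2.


Given: v0 = 39 m/s, theta = 45 deg, g = 10 m/s^2
sin^2(45) = 1/2
Using H = v0^2 * sin^2(theta) / (2*g)
H = 39^2 * 1/2 / (2*10)
H = 1521 * 1/2 / 20
H = 1521/2 / 20
H = 1521/40 m

1521/40 m


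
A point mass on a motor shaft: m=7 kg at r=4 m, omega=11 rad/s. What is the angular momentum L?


Given: m = 7 kg, r = 4 m, omega = 11 rad/s
For a point mass: I = m*r^2
I = 7*4^2 = 7*16 = 112
L = I*omega = 112*11
L = 1232 kg*m^2/s

1232 kg*m^2/s


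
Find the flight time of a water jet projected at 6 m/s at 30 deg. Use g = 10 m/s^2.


Given: v0 = 6 m/s, theta = 30 deg, g = 10 m/s^2
sin(30) = 1/2
Using T = 2*v0*sin(theta) / g
T = 2*6*1/2 / 10
T = 6 / 10
T = 3/5 s

3/5 s


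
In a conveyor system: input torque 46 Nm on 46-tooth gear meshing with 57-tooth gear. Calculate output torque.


Given: N1 = 46, N2 = 57, T1 = 46 Nm
Using T2/T1 = N2/N1
T2 = T1 * N2 / N1
T2 = 46 * 57 / 46
T2 = 2622 / 46
T2 = 57 Nm

57 Nm


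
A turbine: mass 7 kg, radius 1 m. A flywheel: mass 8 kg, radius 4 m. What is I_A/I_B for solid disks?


Given: M1=7 kg, R1=1 m, M2=8 kg, R2=4 m
For a disk: I = (1/2)*M*R^2, so I_A/I_B = (M1*R1^2)/(M2*R2^2)
M1*R1^2 = 7*1 = 7
M2*R2^2 = 8*16 = 128
I_A/I_B = 7/128 = 7/128

7/128


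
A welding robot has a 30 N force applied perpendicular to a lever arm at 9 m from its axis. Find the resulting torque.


Given: F = 30 N, r = 9 m, angle = 90 deg (perpendicular)
Using tau = F * r * sin(90)
sin(90) = 1
tau = 30 * 9 * 1
tau = 270 Nm

270 Nm


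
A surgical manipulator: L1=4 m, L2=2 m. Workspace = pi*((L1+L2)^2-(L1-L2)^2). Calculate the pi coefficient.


Given: L1 = 4, L2 = 2
(L1+L2)^2 = (6)^2 = 36
(L1-L2)^2 = (2)^2 = 4
Difference = 36 - 4 = 32
This equals 4*L1*L2 = 4*4*2 = 32
Workspace area = 32*pi

32


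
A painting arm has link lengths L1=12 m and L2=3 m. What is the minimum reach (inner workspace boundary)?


Given: L1 = 12 m, L2 = 3 m
For a 2-link planar arm, min reach = |L1 - L2| (second link folded back)
Min reach = |12 - 3|
Min reach = 9 m

9 m


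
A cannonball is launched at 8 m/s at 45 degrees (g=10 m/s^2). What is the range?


Given: v0 = 8 m/s, theta = 45 deg, g = 10 m/s^2
sin(2*45) = sin(90) = 1
Using R = v0^2 * sin(2*theta) / g
R = 8^2 * 1 / 10
R = 64 / 10
R = 32/5 m

32/5 m


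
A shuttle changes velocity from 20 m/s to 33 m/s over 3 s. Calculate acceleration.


Given: initial velocity v0 = 20 m/s, final velocity v = 33 m/s, time t = 3 s
Using a = (v - v0) / t
a = (33 - 20) / 3
a = 13 / 3
a = 13/3 m/s^2

13/3 m/s^2


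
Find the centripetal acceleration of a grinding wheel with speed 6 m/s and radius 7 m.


Given: v = 6 m/s, r = 7 m
Using a_c = v^2 / r
a_c = 6^2 / 7
a_c = 36 / 7
a_c = 36/7 m/s^2

36/7 m/s^2


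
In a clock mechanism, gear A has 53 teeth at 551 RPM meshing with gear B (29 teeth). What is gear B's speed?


Given: N1 = 53 teeth, w1 = 551 RPM, N2 = 29 teeth
Using N1*w1 = N2*w2
w2 = N1*w1 / N2
w2 = 53*551 / 29
w2 = 29203 / 29
w2 = 1007 RPM

1007 RPM


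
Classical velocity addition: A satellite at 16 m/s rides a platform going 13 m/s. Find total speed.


Given: object velocity = 16 m/s, platform velocity = 13 m/s (same direction)
Using classical velocity addition: v_total = v_object + v_platform
v_total = 16 + 13
v_total = 29 m/s

29 m/s


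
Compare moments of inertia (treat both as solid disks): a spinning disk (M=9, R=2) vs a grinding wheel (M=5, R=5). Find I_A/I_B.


Given: M1=9 kg, R1=2 m, M2=5 kg, R2=5 m
For a disk: I = (1/2)*M*R^2, so I_A/I_B = (M1*R1^2)/(M2*R2^2)
M1*R1^2 = 9*4 = 36
M2*R2^2 = 5*25 = 125
I_A/I_B = 36/125 = 36/125

36/125


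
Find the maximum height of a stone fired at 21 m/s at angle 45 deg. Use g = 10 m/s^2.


Given: v0 = 21 m/s, theta = 45 deg, g = 10 m/s^2
sin^2(45) = 1/2
Using H = v0^2 * sin^2(theta) / (2*g)
H = 21^2 * 1/2 / (2*10)
H = 441 * 1/2 / 20
H = 441/2 / 20
H = 441/40 m

441/40 m


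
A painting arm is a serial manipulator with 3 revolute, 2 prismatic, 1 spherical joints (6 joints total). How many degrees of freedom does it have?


Given: serial robot with 3 revolute, 2 prismatic, 1 spherical joints
DOF contribution per joint type: revolute=1, prismatic=1, spherical=3, fixed=0
DOF = 3*1 + 2*1 + 1*3
DOF = 8

8


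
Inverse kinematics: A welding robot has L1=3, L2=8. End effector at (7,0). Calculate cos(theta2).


Given: L1 = 3, L2 = 8, target (x, y) = (7, 0)
Using cos(theta2) = (x^2 + y^2 - L1^2 - L2^2) / (2*L1*L2)
x^2 + y^2 = 7^2 + 0 = 49
L1^2 + L2^2 = 9 + 64 = 73
Numerator = 49 - 73 = -24
Denominator = 2*3*8 = 48
cos(theta2) = -24/48 = -1/2

-1/2


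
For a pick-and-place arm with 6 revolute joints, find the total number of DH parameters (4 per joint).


Given: 6 joints, 4 DH parameters per joint (d, theta, a, alpha)
Total DH parameters = number_of_joints * 4
Total = 6 * 4
Total = 24

24


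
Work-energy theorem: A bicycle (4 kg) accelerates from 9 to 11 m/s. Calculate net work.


Given: m = 4 kg, v0 = 9 m/s, v = 11 m/s
Using W = (1/2)*m*(v^2 - v0^2)
v^2 = 11^2 = 121
v0^2 = 9^2 = 81
v^2 - v0^2 = 121 - 81 = 40
W = (1/2)*4*40 = 80 J

80 J


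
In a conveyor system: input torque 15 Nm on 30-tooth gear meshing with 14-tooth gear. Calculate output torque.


Given: N1 = 30, N2 = 14, T1 = 15 Nm
Using T2/T1 = N2/N1
T2 = T1 * N2 / N1
T2 = 15 * 14 / 30
T2 = 210 / 30
T2 = 7 Nm

7 Nm


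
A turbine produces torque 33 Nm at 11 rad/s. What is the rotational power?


Given: tau = 33 Nm, omega = 11 rad/s
Using P = tau * omega
P = 33 * 11
P = 363 W

363 W


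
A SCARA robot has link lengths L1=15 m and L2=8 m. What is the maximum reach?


Given: L1 = 15 m, L2 = 8 m
For a 2-link planar arm, max reach = L1 + L2 (fully extended)
Max reach = 15 + 8
Max reach = 23 m

23 m


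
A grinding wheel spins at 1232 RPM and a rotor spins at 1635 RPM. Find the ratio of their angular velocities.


Given: RPM_A = 1232, RPM_B = 1635
omega = 2*pi*RPM/60, so omega_A/omega_B = RPM_A / RPM_B
omega_A/omega_B = 1232 / 1635
omega_A/omega_B = 1232/1635

1232/1635


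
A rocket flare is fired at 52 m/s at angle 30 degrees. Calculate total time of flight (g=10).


Given: v0 = 52 m/s, theta = 30 deg, g = 10 m/s^2
sin(30) = 1/2
Using T = 2*v0*sin(theta) / g
T = 2*52*1/2 / 10
T = 52 / 10
T = 26/5 s

26/5 s


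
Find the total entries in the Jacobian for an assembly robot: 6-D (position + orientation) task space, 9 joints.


Given: task space dimension = 6, joints = 9
Jacobian is a 6 x 9 matrix
Total entries = rows * columns
Total = 6 * 9
Total = 54

54


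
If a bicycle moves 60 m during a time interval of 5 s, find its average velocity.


Given: distance d = 60 m, time t = 5 s
Using v = d / t
v = 60 / 5
v = 12 m/s

12 m/s


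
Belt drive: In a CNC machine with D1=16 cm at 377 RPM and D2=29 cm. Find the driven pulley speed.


Given: D1 = 16 cm, w1 = 377 RPM, D2 = 29 cm
Using D1*w1 = D2*w2
w2 = D1*w1 / D2
w2 = 16*377 / 29
w2 = 6032 / 29
w2 = 208 RPM

208 RPM


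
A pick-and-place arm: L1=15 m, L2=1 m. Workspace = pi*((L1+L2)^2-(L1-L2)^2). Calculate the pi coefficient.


Given: L1 = 15, L2 = 1
(L1+L2)^2 = (16)^2 = 256
(L1-L2)^2 = (14)^2 = 196
Difference = 256 - 196 = 60
This equals 4*L1*L2 = 4*15*1 = 60
Workspace area = 60*pi

60


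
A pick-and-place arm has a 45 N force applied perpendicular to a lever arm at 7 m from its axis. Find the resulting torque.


Given: F = 45 N, r = 7 m, angle = 90 deg (perpendicular)
Using tau = F * r * sin(90)
sin(90) = 1
tau = 45 * 7 * 1
tau = 315 Nm

315 Nm


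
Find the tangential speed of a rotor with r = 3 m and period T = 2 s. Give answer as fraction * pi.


Given: radius r = 3 m, period T = 2 s
Using v = 2*pi*r / T
v = 2*pi*3 / 2
v = 6*pi / 2
v = 3*pi m/s

3*pi m/s


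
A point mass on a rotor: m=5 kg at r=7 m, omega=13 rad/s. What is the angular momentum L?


Given: m = 5 kg, r = 7 m, omega = 13 rad/s
For a point mass: I = m*r^2
I = 5*7^2 = 5*49 = 245
L = I*omega = 245*13
L = 3185 kg*m^2/s

3185 kg*m^2/s


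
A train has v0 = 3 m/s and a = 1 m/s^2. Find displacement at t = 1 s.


Given: v0 = 3 m/s, a = 1 m/s^2, t = 1 s
Using s = v0*t + (1/2)*a*t^2
s = 3*1 + (1/2)*1*1^2
s = 3 + (1/2)*1
s = 3 + 1/2
s = 7/2

7/2 m


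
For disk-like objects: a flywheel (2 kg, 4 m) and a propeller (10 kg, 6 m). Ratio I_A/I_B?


Given: M1=2 kg, R1=4 m, M2=10 kg, R2=6 m
For a disk: I = (1/2)*M*R^2, so I_A/I_B = (M1*R1^2)/(M2*R2^2)
M1*R1^2 = 2*16 = 32
M2*R2^2 = 10*36 = 360
I_A/I_B = 32/360 = 4/45

4/45


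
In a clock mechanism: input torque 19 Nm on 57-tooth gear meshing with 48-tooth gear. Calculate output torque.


Given: N1 = 57, N2 = 48, T1 = 19 Nm
Using T2/T1 = N2/N1
T2 = T1 * N2 / N1
T2 = 19 * 48 / 57
T2 = 912 / 57
T2 = 16 Nm

16 Nm


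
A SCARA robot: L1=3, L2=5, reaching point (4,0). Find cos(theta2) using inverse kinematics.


Given: L1 = 3, L2 = 5, target (x, y) = (4, 0)
Using cos(theta2) = (x^2 + y^2 - L1^2 - L2^2) / (2*L1*L2)
x^2 + y^2 = 4^2 + 0 = 16
L1^2 + L2^2 = 9 + 25 = 34
Numerator = 16 - 34 = -18
Denominator = 2*3*5 = 30
cos(theta2) = -18/30 = -3/5

-3/5


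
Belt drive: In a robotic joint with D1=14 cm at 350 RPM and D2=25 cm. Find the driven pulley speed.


Given: D1 = 14 cm, w1 = 350 RPM, D2 = 25 cm
Using D1*w1 = D2*w2
w2 = D1*w1 / D2
w2 = 14*350 / 25
w2 = 4900 / 25
w2 = 196 RPM

196 RPM


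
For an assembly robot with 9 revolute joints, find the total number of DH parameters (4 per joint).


Given: 9 joints, 4 DH parameters per joint (d, theta, a, alpha)
Total DH parameters = number_of_joints * 4
Total = 9 * 4
Total = 36

36


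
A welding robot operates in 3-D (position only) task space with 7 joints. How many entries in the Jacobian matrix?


Given: task space dimension = 3, joints = 7
Jacobian is a 3 x 7 matrix
Total entries = rows * columns
Total = 3 * 7
Total = 21

21


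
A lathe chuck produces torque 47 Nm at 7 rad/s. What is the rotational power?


Given: tau = 47 Nm, omega = 7 rad/s
Using P = tau * omega
P = 47 * 7
P = 329 W

329 W


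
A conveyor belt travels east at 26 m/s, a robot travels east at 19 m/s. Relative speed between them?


Given: v_A = 26 m/s east, v_B = 19 m/s east
Both move in the same direction; relative speed = |v_A - v_B|
|26 - 19| = |7|
= 7 m/s

7 m/s


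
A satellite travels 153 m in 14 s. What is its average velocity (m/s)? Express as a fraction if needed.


Given: distance d = 153 m, time t = 14 s
Using v = d / t
v = 153 / 14
v = 153/14 m/s

153/14 m/s


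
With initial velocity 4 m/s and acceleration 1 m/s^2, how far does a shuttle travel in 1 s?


Given: v0 = 4 m/s, a = 1 m/s^2, t = 1 s
Using s = v0*t + (1/2)*a*t^2
s = 4*1 + (1/2)*1*1^2
s = 4 + (1/2)*1
s = 4 + 1/2
s = 9/2

9/2 m


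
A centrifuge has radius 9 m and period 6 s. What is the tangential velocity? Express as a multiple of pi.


Given: radius r = 9 m, period T = 6 s
Using v = 2*pi*r / T
v = 2*pi*9 / 6
v = 18*pi / 6
v = 3*pi m/s

3*pi m/s


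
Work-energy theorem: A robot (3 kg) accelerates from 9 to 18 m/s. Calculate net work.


Given: m = 3 kg, v0 = 9 m/s, v = 18 m/s
Using W = (1/2)*m*(v^2 - v0^2)
v^2 = 18^2 = 324
v0^2 = 9^2 = 81
v^2 - v0^2 = 324 - 81 = 243
W = (1/2)*3*243 = 729/2 J

729/2 J


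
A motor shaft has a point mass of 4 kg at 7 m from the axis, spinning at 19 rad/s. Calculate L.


Given: m = 4 kg, r = 7 m, omega = 19 rad/s
For a point mass: I = m*r^2
I = 4*7^2 = 4*49 = 196
L = I*omega = 196*19
L = 3724 kg*m^2/s

3724 kg*m^2/s


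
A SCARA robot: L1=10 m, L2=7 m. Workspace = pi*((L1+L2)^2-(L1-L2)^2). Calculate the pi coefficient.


Given: L1 = 10, L2 = 7
(L1+L2)^2 = (17)^2 = 289
(L1-L2)^2 = (3)^2 = 9
Difference = 289 - 9 = 280
This equals 4*L1*L2 = 4*10*7 = 280
Workspace area = 280*pi

280


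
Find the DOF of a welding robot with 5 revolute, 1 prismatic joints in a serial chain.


Given: serial robot with 5 revolute, 1 prismatic joints
DOF contribution per joint type: revolute=1, prismatic=1, spherical=3, fixed=0
DOF = 5*1 + 1*1
DOF = 6

6


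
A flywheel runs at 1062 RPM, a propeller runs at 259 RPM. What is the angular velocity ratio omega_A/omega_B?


Given: RPM_A = 1062, RPM_B = 259
omega = 2*pi*RPM/60, so omega_A/omega_B = RPM_A / RPM_B
omega_A/omega_B = 1062 / 259
omega_A/omega_B = 1062/259

1062/259


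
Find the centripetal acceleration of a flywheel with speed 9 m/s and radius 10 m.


Given: v = 9 m/s, r = 10 m
Using a_c = v^2 / r
a_c = 9^2 / 10
a_c = 81 / 10
a_c = 81/10 m/s^2

81/10 m/s^2


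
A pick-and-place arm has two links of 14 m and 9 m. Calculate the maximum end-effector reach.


Given: L1 = 14 m, L2 = 9 m
For a 2-link planar arm, max reach = L1 + L2 (fully extended)
Max reach = 14 + 9
Max reach = 23 m

23 m


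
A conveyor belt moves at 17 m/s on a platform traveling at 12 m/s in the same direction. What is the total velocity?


Given: object velocity = 17 m/s, platform velocity = 12 m/s (same direction)
Using classical velocity addition: v_total = v_object + v_platform
v_total = 17 + 12
v_total = 29 m/s

29 m/s


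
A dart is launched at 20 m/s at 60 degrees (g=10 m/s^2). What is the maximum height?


Given: v0 = 20 m/s, theta = 60 deg, g = 10 m/s^2
sin^2(60) = 3/4
Using H = v0^2 * sin^2(theta) / (2*g)
H = 20^2 * 3/4 / (2*10)
H = 400 * 3/4 / 20
H = 300 / 20
H = 15 m

15 m


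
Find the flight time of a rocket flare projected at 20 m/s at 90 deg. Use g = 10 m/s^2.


Given: v0 = 20 m/s, theta = 90 deg, g = 10 m/s^2
sin(90) = 1
Using T = 2*v0*sin(theta) / g
T = 2*20*1 / 10
T = 40 / 10
T = 4 s

4 s


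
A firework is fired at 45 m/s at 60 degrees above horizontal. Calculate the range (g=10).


Given: v0 = 45 m/s, theta = 60 deg, g = 10 m/s^2
sin(2*60) = sin(120) = sqrt(3)/2
Using R = v0^2 * sin(2*theta) / g
R = 45^2 * (sqrt(3)/2) / 10
R = 2025 * sqrt(3) / 20
R = 405/4*sqrt(3) m

405/4*sqrt(3) m


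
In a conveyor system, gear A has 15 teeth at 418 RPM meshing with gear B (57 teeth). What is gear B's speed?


Given: N1 = 15 teeth, w1 = 418 RPM, N2 = 57 teeth
Using N1*w1 = N2*w2
w2 = N1*w1 / N2
w2 = 15*418 / 57
w2 = 6270 / 57
w2 = 110 RPM

110 RPM


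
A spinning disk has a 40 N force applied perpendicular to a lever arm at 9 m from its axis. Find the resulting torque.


Given: F = 40 N, r = 9 m, angle = 90 deg (perpendicular)
Using tau = F * r * sin(90)
sin(90) = 1
tau = 40 * 9 * 1
tau = 360 Nm

360 Nm


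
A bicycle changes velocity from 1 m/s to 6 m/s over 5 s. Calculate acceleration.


Given: initial velocity v0 = 1 m/s, final velocity v = 6 m/s, time t = 5 s
Using a = (v - v0) / t
a = (6 - 1) / 5
a = 5 / 5
a = 1 m/s^2

1 m/s^2


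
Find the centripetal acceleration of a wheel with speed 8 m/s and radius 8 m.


Given: v = 8 m/s, r = 8 m
Using a_c = v^2 / r
a_c = 8^2 / 8
a_c = 64 / 8
a_c = 8 m/s^2

8 m/s^2


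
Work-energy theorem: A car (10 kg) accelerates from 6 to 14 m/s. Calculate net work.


Given: m = 10 kg, v0 = 6 m/s, v = 14 m/s
Using W = (1/2)*m*(v^2 - v0^2)
v^2 = 14^2 = 196
v0^2 = 6^2 = 36
v^2 - v0^2 = 196 - 36 = 160
W = (1/2)*10*160 = 800 J

800 J


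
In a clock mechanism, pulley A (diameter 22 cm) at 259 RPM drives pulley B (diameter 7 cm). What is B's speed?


Given: D1 = 22 cm, w1 = 259 RPM, D2 = 7 cm
Using D1*w1 = D2*w2
w2 = D1*w1 / D2
w2 = 22*259 / 7
w2 = 5698 / 7
w2 = 814 RPM

814 RPM
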